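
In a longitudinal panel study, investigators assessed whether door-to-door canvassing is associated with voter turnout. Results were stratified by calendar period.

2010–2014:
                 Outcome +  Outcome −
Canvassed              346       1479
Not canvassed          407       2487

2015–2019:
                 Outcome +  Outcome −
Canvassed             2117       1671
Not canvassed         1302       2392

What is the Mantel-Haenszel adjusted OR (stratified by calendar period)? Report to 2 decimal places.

OR_MH = Σ(aᵢdᵢ/nᵢ) / Σ(bᵢcᵢ/nᵢ), where nᵢ is the stratum total.
Stratum 1 (2010–2014): n = 4719; a·d/n = 346·2487/4719 = 182.3484; b·c/n = 1479·407/4719 = 127.5594
Stratum 2 (2015–2019): n = 7482; a·d/n = 2117·2392/7482 = 676.8062; b·c/n = 1671·1302/7482 = 290.7835
OR_MH = (182.3484 + 676.8062) / (127.5594 + 290.7835) = 859.1546 / 418.3429 = 2.05371

2.05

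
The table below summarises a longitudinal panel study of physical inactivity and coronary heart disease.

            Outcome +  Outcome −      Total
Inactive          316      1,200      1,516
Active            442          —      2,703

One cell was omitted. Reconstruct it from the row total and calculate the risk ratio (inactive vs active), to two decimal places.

1.27

The missing cell is in the unexposed row: 2703 − 442 = 2261.
So a = 316, b = 1200, c = 442, d = 2261.
RR = [a/(a+b)] / [c/(c+d)] = (316/1516) / (442/2703) = 0.20844/0.16352 = 1.27471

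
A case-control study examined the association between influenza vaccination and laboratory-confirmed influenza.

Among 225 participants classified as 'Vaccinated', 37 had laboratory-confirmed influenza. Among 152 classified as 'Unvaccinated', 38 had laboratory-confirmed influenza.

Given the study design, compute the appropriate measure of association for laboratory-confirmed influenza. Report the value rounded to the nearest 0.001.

0.590

From the description: a = 37, b = 188, c = 38, d = 114.
This is a case-control study: participants were sampled on outcome status, so risks in the source population cannot be estimated directly — relative risk is not valid here. The odds ratio is the appropriate measure.
OR = (a·d)/(b·c) = (37 × 114) / (188 × 38) = 4218 / 7144 = 0.59043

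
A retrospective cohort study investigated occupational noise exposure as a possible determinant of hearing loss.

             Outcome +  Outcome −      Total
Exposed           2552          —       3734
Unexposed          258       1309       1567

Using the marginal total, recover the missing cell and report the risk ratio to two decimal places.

The missing cell is in the exposed row: 3734 − 2552 = 1182.
So a = 2552, b = 1182, c = 258, d = 1309.
RR = [a/(a+b)] / [c/(c+d)] = (2552/3734) / (258/1567) = 0.68345/0.16465 = 4.15103

4.15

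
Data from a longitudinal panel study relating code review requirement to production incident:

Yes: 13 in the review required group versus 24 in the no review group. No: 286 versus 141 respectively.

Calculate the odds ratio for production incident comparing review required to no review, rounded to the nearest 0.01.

0.27

From the description: a = 13, b = 286, c = 24, d = 141.
OR = (a·d)/(b·c) = (13 × 141) / (286 × 24) = 1833 / 6864 = 0.26705
Exposure is associated with lower odds of production incident (OR = 0.27 < 1).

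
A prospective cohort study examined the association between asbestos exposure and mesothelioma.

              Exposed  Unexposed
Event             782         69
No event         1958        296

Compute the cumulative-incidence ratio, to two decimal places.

Reading the table with exposure as columns: a = 782 (Exposed, case), b = 1958 (Exposed, non-case), c = 69 (Unexposed, case), d = 296.
Risk in exposed = 782/2740 = 0.28540; risk in unexposed = 69/365 = 0.18904.
RR = 0.28540 / 0.18904 = 1.50973
The risk among the exposed is 1.51 times that among the unexposed.

1.51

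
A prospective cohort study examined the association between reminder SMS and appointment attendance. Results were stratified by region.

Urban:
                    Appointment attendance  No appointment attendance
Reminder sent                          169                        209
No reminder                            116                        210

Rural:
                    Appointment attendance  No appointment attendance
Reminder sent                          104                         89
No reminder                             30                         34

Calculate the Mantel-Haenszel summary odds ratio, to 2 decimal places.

1.43

OR_MH = Σ(aᵢdᵢ/nᵢ) / Σ(bᵢcᵢ/nᵢ), where nᵢ is the stratum total.
Stratum 1 (Urban): n = 704; a·d/n = 169·210/704 = 50.4119; b·c/n = 209·116/704 = 34.4375
Stratum 2 (Rural): n = 257; a·d/n = 104·34/257 = 13.7588; b·c/n = 89·30/257 = 10.3891
OR_MH = (50.4119 + 13.7588) / (34.4375 + 10.3891) = 64.1707 / 44.8266 = 1.43153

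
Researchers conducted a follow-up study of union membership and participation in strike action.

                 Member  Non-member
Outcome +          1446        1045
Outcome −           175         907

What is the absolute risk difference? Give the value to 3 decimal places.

Reading the table with exposure as columns: a = 1446 (Member, case), b = 175 (Member, non-case), c = 1045 (Non-member, case), d = 907.
Risk in exposed = 1446/1621 = 0.892042; risk in unexposed = 1045/1952 = 0.535348.
Risk difference = 0.892042 − 0.535348 = 0.356694

0.357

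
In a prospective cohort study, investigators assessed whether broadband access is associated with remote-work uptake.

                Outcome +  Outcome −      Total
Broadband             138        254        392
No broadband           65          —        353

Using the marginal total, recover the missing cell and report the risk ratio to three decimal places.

The missing cell is in the unexposed row: 353 − 65 = 288.
So a = 138, b = 254, c = 65, d = 288.
RR = [a/(a+b)] / [c/(c+d)] = (138/392) / (65/353) = 0.35204/0.18414 = 1.91185

1.912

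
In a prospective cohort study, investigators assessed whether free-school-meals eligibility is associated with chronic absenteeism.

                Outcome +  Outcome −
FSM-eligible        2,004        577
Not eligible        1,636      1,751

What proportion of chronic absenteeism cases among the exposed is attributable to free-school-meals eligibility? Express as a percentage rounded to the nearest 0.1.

Cells: a = 2004, b = 577, c = 1636, d = 1751.
Risk in exposed = 2004/2581 = 0.77644; risk in unexposed = 1636/3387 = 0.48302.
RR = 0.77644/0.48302 = 1.60747
AR% = (RR − 1)/RR × 100 = (1.60747 − 1)/1.60747 × 100 = 37.7903%

37.8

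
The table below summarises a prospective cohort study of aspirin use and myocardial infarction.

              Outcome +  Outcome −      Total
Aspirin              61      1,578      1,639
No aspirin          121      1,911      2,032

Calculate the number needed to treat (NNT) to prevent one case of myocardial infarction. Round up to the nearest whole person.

Risk in treated group = 61/1639 = 0.03722; risk in control = 121/2032 = 0.05955.
Absolute risk reduction = 0.05955 − 0.03722 = 0.02233
NNT = 1 / ARR = 1 / 0.02233 = 44.784 → round up → 45

45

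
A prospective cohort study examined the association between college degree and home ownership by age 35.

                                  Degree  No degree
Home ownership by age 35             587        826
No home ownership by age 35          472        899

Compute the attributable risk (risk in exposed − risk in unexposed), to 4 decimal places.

Reading the table with exposure as columns: a = 587 (Degree, case), b = 472 (Degree, non-case), c = 826 (No degree, case), d = 899.
Risk in exposed = 587/1059 = 0.554297; risk in unexposed = 826/1725 = 0.478841.
Risk difference = 0.554297 − 0.478841 = 0.075456

0.0755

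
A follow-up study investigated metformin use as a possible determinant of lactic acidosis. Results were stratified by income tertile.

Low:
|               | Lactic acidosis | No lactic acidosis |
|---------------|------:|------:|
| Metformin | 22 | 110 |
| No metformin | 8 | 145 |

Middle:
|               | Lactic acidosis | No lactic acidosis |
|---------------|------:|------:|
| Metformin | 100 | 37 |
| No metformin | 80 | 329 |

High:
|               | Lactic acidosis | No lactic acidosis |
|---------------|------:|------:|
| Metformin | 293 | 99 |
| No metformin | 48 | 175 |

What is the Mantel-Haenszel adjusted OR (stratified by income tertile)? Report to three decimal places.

9.536

OR_MH = Σ(aᵢdᵢ/nᵢ) / Σ(bᵢcᵢ/nᵢ), where nᵢ is the stratum total.
Stratum 1 (Low): n = 285; a·d/n = 22·145/285 = 11.1930; b·c/n = 110·8/285 = 3.0877
Stratum 2 (Middle): n = 546; a·d/n = 100·329/546 = 60.2564; b·c/n = 37·80/546 = 5.4212
Stratum 3 (High): n = 615; a·d/n = 293·175/615 = 83.3740; b·c/n = 99·48/615 = 7.7268
OR_MH = (11.1930 + 60.2564 + 83.3740) / (3.0877 + 5.4212 + 7.7268) = 154.8234 / 16.2358 = 9.53593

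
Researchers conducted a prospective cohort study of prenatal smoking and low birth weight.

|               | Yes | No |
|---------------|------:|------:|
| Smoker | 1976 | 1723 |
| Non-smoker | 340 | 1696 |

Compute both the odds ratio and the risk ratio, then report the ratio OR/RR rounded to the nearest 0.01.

Cells: a = 1976, b = 1723, c = 340, d = 1696.
OR = (1976·1696)/(1723·340) = 3351296/585820 = 5.72069
Risk in exposed = 1976/3699 = 0.53420; risk in unexposed = 340/2036 = 0.16699; RR = 3.19891
OR/RR = 5.72069 / 3.19891 = 1.78833
The outcome is not rare, so the OR lies further from 1 than the RR.

1.79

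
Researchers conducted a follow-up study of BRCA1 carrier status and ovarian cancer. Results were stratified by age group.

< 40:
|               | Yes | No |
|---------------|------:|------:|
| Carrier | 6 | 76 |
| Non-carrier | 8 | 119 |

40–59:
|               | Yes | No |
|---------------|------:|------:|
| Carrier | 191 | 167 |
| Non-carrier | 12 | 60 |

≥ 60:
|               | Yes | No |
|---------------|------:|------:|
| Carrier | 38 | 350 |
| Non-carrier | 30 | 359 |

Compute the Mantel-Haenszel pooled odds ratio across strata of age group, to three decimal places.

OR_MH = Σ(aᵢdᵢ/nᵢ) / Σ(bᵢcᵢ/nᵢ), where nᵢ is the stratum total.
Stratum 1 (< 40): n = 209; a·d/n = 6·119/209 = 3.4163; b·c/n = 76·8/209 = 2.9091
Stratum 2 (40–59): n = 430; a·d/n = 191·60/430 = 26.6512; b·c/n = 167·12/430 = 4.6605
Stratum 3 (≥ 60): n = 777; a·d/n = 38·359/777 = 17.5573; b·c/n = 350·30/777 = 13.5135
OR_MH = (3.4163 + 26.6512 + 17.5573) / (2.9091 + 4.6605 + 13.5135) = 47.6247 / 21.0831 = 2.25891

2.259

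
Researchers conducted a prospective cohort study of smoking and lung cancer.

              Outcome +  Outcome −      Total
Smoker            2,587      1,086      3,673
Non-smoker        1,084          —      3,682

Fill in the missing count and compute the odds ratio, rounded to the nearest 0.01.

5.71

The missing cell is in the unexposed row: 3682 − 1084 = 2598.
So a = 2587, b = 1086, c = 1084, d = 2598.
OR = (a·d)/(b·c) = (2587 × 2598) / (1086 × 1084) = 6721026 / 1177224 = 5.70922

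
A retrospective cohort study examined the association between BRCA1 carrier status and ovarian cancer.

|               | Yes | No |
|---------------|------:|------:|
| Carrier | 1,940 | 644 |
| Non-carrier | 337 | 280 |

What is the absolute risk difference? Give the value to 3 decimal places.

Cells: a = 1940, b = 644, c = 337, d = 280.
Risk in exposed = 1940/2584 = 0.750774; risk in unexposed = 337/617 = 0.546191.
Risk difference = 0.750774 − 0.546191 = 0.204583

0.205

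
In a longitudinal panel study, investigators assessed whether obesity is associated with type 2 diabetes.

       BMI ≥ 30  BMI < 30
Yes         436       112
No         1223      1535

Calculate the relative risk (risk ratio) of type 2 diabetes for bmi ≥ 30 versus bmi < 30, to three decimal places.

Reading the table with exposure as columns: a = 436 (BMI ≥ 30, case), b = 1223 (BMI ≥ 30, non-case), c = 112 (BMI < 30, case), d = 1535.
Risk in exposed = 436/1659 = 0.26281; risk in unexposed = 112/1647 = 0.06800.
RR = 0.26281 / 0.06800 = 3.86470
The risk among the exposed is 3.86 times that among the unexposed.

3.865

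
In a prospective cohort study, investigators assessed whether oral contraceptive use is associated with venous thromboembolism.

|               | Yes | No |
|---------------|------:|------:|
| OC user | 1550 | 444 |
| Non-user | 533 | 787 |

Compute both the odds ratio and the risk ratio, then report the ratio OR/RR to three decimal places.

2.678

Cells: a = 1550, b = 444, c = 533, d = 787.
OR = (1550·787)/(444·533) = 1219850/236652 = 5.15462
Risk in exposed = 1550/1994 = 0.77733; risk in unexposed = 533/1320 = 0.40379; RR = 1.92510
OR/RR = 5.15462 / 1.92510 = 2.67758
The outcome is not rare, so the OR lies further from 1 than the RR.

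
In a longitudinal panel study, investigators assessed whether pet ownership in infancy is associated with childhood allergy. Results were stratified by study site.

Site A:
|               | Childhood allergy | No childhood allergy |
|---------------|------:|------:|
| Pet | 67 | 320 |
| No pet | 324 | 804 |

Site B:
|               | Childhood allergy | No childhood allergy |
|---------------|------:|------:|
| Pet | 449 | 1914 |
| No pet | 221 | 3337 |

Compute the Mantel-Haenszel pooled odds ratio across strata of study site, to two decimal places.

OR_MH = Σ(aᵢdᵢ/nᵢ) / Σ(bᵢcᵢ/nᵢ), where nᵢ is the stratum total.
Stratum 1 (Site A): n = 1515; a·d/n = 67·804/1515 = 35.5564; b·c/n = 320·324/1515 = 68.4356
Stratum 2 (Site B): n = 5921; a·d/n = 449·3337/5921 = 253.0507; b·c/n = 1914·221/5921 = 71.4396
OR_MH = (35.5564 + 253.0507) / (68.4356 + 71.4396) = 288.6071 / 139.8753 = 2.06332

2.06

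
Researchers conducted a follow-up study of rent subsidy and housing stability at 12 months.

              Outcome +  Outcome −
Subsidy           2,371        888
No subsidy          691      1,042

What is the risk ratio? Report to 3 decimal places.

Cells: a = 2371, b = 888, c = 691, d = 1042.
Risk in exposed = 2371/3259 = 0.72752; risk in unexposed = 691/1733 = 0.39873.
RR = 0.72752 / 0.39873 = 1.82460
The risk among the exposed is 1.82 times that among the unexposed.

1.825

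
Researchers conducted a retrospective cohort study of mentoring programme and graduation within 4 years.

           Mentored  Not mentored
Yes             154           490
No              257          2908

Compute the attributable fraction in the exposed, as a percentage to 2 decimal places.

Reading the table with exposure as columns: a = 154 (Mentored, case), b = 257 (Mentored, non-case), c = 490 (Not mentored, case), d = 2908.
Risk in exposed = 154/411 = 0.37470; risk in unexposed = 490/3398 = 0.14420.
RR = 0.37470/0.14420 = 2.59840
AR% = (RR − 1)/RR × 100 = (2.59840 − 1)/2.59840 × 100 = 61.5148%

61.51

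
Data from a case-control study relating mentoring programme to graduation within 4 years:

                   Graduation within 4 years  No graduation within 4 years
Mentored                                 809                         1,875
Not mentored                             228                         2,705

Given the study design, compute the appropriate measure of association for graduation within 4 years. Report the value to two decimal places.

Cells: a = 809, b = 1875, c = 228, d = 2705.
This is a case-control study: participants were sampled on outcome status, so risks in the source population cannot be estimated directly — relative risk is not valid here. The odds ratio is the appropriate measure.
OR = (a·d)/(b·c) = (809 × 2705) / (1875 × 228) = 2188345 / 427500 = 5.11894

5.12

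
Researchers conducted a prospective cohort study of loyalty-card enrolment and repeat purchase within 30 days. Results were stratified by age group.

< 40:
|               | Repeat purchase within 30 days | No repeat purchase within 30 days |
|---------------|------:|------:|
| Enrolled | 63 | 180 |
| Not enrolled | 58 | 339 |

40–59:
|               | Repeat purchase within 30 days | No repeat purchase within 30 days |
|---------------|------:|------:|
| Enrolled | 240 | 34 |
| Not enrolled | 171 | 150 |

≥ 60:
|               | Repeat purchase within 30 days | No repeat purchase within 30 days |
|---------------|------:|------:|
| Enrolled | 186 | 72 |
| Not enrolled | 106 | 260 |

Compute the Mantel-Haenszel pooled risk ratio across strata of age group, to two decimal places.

1.92

RR_MH = Σ(aᵢ·n₀ᵢ/nᵢ) / Σ(cᵢ·n₁ᵢ/nᵢ), with n₁ᵢ = aᵢ+bᵢ (exposed), n₀ᵢ = cᵢ+dᵢ (unexposed), nᵢ = n₁ᵢ+n₀ᵢ.
Stratum 1 (< 40): n₁ = 243, n₀ = 397, n = 640; a·n₀/n = 63·397/640 = 39.0797; c·n₁/n = 58·243/640 = 22.0219
Stratum 2 (40–59): n₁ = 274, n₀ = 321, n = 595; a·n₀/n = 240·321/595 = 129.4790; c·n₁/n = 171·274/595 = 78.7462
Stratum 3 (≥ 60): n₁ = 258, n₀ = 366, n = 624; a·n₀/n = 186·366/624 = 109.0962; c·n₁/n = 106·258/624 = 43.8269
RR_MH = (39.0797 + 129.4790 + 109.0962) / (22.0219 + 78.7462 + 43.8269) = 277.6548 / 144.5950 = 1.92022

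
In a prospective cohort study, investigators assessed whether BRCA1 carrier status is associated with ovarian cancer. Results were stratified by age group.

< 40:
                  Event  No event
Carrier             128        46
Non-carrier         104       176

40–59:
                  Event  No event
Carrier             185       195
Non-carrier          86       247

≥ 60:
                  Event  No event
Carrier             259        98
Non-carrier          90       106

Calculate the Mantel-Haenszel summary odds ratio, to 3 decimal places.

OR_MH = Σ(aᵢdᵢ/nᵢ) / Σ(bᵢcᵢ/nᵢ), where nᵢ is the stratum total.
Stratum 1 (< 40): n = 454; a·d/n = 128·176/454 = 49.6211; b·c/n = 46·104/454 = 10.5374
Stratum 2 (40–59): n = 713; a·d/n = 185·247/713 = 64.0884; b·c/n = 195·86/713 = 23.5203
Stratum 3 (≥ 60): n = 553; a·d/n = 259·106/553 = 49.6456; b·c/n = 98·90/553 = 15.9494
OR_MH = (49.6211 + 64.0884 + 49.6456) / (10.5374 + 23.5203 + 15.9494) = 163.3551 / 50.0071 = 3.26663

3.267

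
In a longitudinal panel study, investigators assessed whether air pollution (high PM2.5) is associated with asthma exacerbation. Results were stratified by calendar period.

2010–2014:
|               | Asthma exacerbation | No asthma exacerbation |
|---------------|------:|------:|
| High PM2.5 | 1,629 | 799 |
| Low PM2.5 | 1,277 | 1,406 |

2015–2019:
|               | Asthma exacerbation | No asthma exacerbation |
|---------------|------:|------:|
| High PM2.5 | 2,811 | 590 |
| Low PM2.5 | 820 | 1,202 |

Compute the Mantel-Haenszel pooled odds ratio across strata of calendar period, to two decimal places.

3.71

OR_MH = Σ(aᵢdᵢ/nᵢ) / Σ(bᵢcᵢ/nᵢ), where nᵢ is the stratum total.
Stratum 1 (2010–2014): n = 5111; a·d/n = 1629·1406/5111 = 448.1264; b·c/n = 799·1277/5111 = 199.6328
Stratum 2 (2015–2019): n = 5423; a·d/n = 2811·1202/5423 = 623.0540; b·c/n = 590·820/5423 = 89.2126
OR_MH = (448.1264 + 623.0540) / (199.6328 + 89.2126) = 1071.1804 / 288.8454 = 3.70849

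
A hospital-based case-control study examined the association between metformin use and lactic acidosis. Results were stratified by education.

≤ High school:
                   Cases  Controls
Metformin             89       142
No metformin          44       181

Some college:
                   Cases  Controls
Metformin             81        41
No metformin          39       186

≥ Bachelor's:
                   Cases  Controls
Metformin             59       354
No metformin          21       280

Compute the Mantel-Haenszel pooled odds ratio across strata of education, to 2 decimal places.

3.55

OR_MH = Σ(aᵢdᵢ/nᵢ) / Σ(bᵢcᵢ/nᵢ), where nᵢ is the stratum total.
Stratum 1 (≤ High school): n = 456; a·d/n = 89·181/456 = 35.3268; b·c/n = 142·44/456 = 13.7018
Stratum 2 (Some college): n = 347; a·d/n = 81·186/347 = 43.4179; b·c/n = 41·39/347 = 4.6081
Stratum 3 (≥ Bachelor's): n = 714; a·d/n = 59·280/714 = 23.1373; b·c/n = 354·21/714 = 10.4118
OR_MH = (35.3268 + 43.4179 + 23.1373) / (13.7018 + 4.6081 + 10.4118) = 101.8819 / 28.7216 = 3.54722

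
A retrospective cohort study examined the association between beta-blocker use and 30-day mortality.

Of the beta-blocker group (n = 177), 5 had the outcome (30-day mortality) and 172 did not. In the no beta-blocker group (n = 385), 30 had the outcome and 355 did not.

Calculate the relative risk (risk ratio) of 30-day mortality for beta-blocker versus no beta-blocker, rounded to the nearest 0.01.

From the description: a = 5, b = 172, c = 30, d = 355.
Risk in exposed = 5/177 = 0.02825; risk in unexposed = 30/385 = 0.07792.
RR = 0.02825 / 0.07792 = 0.36252
The risk is 64% lower among the exposed than among the unexposed.

0.36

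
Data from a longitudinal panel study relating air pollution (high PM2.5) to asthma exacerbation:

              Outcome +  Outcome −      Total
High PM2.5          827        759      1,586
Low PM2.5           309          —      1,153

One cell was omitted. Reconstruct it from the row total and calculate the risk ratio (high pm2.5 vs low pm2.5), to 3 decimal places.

1.946

The missing cell is in the unexposed row: 1153 − 309 = 844.
So a = 827, b = 759, c = 309, d = 844.
RR = [a/(a+b)] / [c/(c+d)] = (827/1586) / (309/1153) = 0.52144/0.26800 = 1.94569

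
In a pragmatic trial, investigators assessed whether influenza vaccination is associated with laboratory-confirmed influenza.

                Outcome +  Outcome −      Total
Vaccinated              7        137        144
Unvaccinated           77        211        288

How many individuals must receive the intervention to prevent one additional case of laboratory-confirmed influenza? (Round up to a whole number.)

5

Risk in treated group = 7/144 = 0.04861; risk in control = 77/288 = 0.26736.
Absolute risk reduction = 0.26736 − 0.04861 = 0.21875
NNT = 1 / ARR = 1 / 0.21875 = 4.571 → round up → 5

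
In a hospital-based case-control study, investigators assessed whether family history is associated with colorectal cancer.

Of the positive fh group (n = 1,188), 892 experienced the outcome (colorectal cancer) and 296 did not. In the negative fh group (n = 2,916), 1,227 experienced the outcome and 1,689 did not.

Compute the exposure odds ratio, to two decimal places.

From the description: a = 892, b = 296, c = 1227, d = 1689.
OR = (a·d)/(b·c) = (892 × 1689) / (296 × 1227) = 1506588 / 363192 = 4.14819
The odds of colorectal cancer are about 4.15 times as high in the positive fh group.

4.15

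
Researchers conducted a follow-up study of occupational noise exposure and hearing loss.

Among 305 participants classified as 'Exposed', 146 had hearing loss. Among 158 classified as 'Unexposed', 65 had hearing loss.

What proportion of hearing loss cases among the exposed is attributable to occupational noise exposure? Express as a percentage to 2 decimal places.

From the description: a = 146, b = 159, c = 65, d = 93.
Risk in exposed = 146/305 = 0.47869; risk in unexposed = 65/158 = 0.41139.
RR = 0.47869/0.41139 = 1.16358
AR% = (RR − 1)/RR × 100 = (1.16358 − 1)/1.16358 × 100 = 14.0584%

14.06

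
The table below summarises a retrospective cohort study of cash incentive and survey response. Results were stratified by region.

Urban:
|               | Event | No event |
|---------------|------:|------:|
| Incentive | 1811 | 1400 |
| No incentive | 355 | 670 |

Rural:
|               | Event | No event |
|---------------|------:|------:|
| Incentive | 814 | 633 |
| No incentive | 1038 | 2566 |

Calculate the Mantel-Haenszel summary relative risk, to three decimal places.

1.799

RR_MH = Σ(aᵢ·n₀ᵢ/nᵢ) / Σ(cᵢ·n₁ᵢ/nᵢ), with n₁ᵢ = aᵢ+bᵢ (exposed), n₀ᵢ = cᵢ+dᵢ (unexposed), nᵢ = n₁ᵢ+n₀ᵢ.
Stratum 1 (Urban): n₁ = 3211, n₀ = 1025, n = 4236; a·n₀/n = 1811·1025/4236 = 438.2141; c·n₁/n = 355·3211/4236 = 269.0994
Stratum 2 (Rural): n₁ = 1447, n₀ = 3604, n = 5051; a·n₀/n = 814·3604/5051 = 580.8070; c·n₁/n = 1038·1447/5051 = 297.3641
RR_MH = (438.2141 + 580.8070) / (269.0994 + 297.3641) = 1019.0211 / 566.4635 = 1.79892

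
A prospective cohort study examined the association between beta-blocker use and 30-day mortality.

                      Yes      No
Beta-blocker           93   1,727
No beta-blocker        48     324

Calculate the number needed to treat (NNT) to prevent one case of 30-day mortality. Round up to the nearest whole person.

Risk in treated group = 93/1820 = 0.05110; risk in control = 48/372 = 0.12903.
Absolute risk reduction = 0.12903 − 0.05110 = 0.07793
NNT = 1 / ARR = 1 / 0.07793 = 12.831 → round up → 13

13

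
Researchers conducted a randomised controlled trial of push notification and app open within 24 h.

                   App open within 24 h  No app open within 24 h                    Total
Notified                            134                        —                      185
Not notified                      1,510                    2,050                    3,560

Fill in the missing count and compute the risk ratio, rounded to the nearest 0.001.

The missing cell is in the exposed row: 185 − 134 = 51.
So a = 134, b = 51, c = 1510, d = 2050.
RR = [a/(a+b)] / [c/(c+d)] = (134/185) / (1510/3560) = 0.72432/0.42416 = 1.70768

1.708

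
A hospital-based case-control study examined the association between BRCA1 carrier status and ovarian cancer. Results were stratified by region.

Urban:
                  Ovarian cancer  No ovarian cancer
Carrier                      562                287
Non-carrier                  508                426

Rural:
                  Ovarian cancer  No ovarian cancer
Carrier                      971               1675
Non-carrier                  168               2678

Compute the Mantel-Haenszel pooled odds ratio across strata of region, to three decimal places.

4.569

OR_MH = Σ(aᵢdᵢ/nᵢ) / Σ(bᵢcᵢ/nᵢ), where nᵢ is the stratum total.
Stratum 1 (Urban): n = 1783; a·d/n = 562·426/1783 = 134.2748; b·c/n = 287·508/1783 = 81.7701
Stratum 2 (Rural): n = 5492; a·d/n = 971·2678/5492 = 473.4774; b·c/n = 1675·168/5492 = 51.2382
OR_MH = (134.2748 + 473.4774) / (81.7701 + 51.2382) = 607.7522 / 133.0082 = 4.56928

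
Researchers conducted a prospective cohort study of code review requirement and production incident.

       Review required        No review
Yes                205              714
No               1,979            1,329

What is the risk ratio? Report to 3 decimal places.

0.269

Reading the table with exposure as columns: a = 205 (Review required, case), b = 1979 (Review required, non-case), c = 714 (No review, case), d = 1329.
Risk in exposed = 205/2184 = 0.09386; risk in unexposed = 714/2043 = 0.34949.
RR = 0.09386 / 0.34949 = 0.26858
The risk is 73% lower among the exposed than among the unexposed.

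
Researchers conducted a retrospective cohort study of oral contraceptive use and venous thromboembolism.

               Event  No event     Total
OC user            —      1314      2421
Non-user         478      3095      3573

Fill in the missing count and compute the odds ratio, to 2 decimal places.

5.45

The missing cell is in the exposed row: 2421 − 1314 = 1107.
So a = 1107, b = 1314, c = 478, d = 3095.
OR = (a·d)/(b·c) = (1107 × 3095) / (1314 × 478) = 3426165 / 628092 = 5.45488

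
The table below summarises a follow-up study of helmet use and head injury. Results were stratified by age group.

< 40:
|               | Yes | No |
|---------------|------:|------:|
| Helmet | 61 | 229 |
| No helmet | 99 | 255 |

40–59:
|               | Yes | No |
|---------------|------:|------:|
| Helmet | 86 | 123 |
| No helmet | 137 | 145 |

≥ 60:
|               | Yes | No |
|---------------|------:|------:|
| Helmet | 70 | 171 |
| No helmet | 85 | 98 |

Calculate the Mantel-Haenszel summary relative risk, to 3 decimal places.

RR_MH = Σ(aᵢ·n₀ᵢ/nᵢ) / Σ(cᵢ·n₁ᵢ/nᵢ), with n₁ᵢ = aᵢ+bᵢ (exposed), n₀ᵢ = cᵢ+dᵢ (unexposed), nᵢ = n₁ᵢ+n₀ᵢ.
Stratum 1 (< 40): n₁ = 290, n₀ = 354, n = 644; a·n₀/n = 61·354/644 = 33.5311; c·n₁/n = 99·290/644 = 44.5807
Stratum 2 (40–59): n₁ = 209, n₀ = 282, n = 491; a·n₀/n = 86·282/491 = 49.3931; c·n₁/n = 137·209/491 = 58.3157
Stratum 3 (≥ 60): n₁ = 241, n₀ = 183, n = 424; a·n₀/n = 70·183/424 = 30.2123; c·n₁/n = 85·241/424 = 48.3137
RR_MH = (33.5311 + 49.3931 + 30.2123) / (44.5807 + 58.3157 + 48.3137) = 113.1364 / 151.2101 = 0.74821

0.748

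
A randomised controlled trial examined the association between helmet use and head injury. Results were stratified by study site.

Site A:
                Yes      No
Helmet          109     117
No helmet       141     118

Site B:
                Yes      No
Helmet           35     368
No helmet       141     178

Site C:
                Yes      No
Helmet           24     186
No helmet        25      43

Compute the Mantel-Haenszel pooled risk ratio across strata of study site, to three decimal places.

RR_MH = Σ(aᵢ·n₀ᵢ/nᵢ) / Σ(cᵢ·n₁ᵢ/nᵢ), with n₁ᵢ = aᵢ+bᵢ (exposed), n₀ᵢ = cᵢ+dᵢ (unexposed), nᵢ = n₁ᵢ+n₀ᵢ.
Stratum 1 (Site A): n₁ = 226, n₀ = 259, n = 485; a·n₀/n = 109·259/485 = 58.2082; c·n₁/n = 141·226/485 = 65.7031
Stratum 2 (Site B): n₁ = 403, n₀ = 319, n = 722; a·n₀/n = 35·319/722 = 15.4640; c·n₁/n = 141·403/722 = 78.7022
Stratum 3 (Site C): n₁ = 210, n₀ = 68, n = 278; a·n₀/n = 24·68/278 = 5.8705; c·n₁/n = 25·210/278 = 18.8849
RR_MH = (58.2082 + 15.4640 + 5.8705) / (65.7031 + 78.7022 + 18.8849) = 79.5427 / 163.2902 = 0.48713

0.487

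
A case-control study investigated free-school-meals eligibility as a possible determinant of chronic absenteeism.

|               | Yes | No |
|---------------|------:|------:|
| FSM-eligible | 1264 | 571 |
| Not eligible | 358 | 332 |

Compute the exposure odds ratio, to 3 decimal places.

2.053

Cells: a = 1264, b = 571, c = 358, d = 332.
OR = (a·d)/(b·c) = (1264 × 332) / (571 × 358) = 419648 / 204418 = 2.05289
The odds of chronic absenteeism are about 2.05 times as high in the fsm-eligible group.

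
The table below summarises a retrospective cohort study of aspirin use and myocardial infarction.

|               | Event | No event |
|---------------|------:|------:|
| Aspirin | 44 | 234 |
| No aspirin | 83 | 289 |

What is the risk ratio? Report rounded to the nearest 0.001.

Cells: a = 44, b = 234, c = 83, d = 289.
Risk in exposed = 44/278 = 0.15827; risk in unexposed = 83/372 = 0.22312.
RR = 0.15827 / 0.22312 = 0.70937
The risk is 29% lower among the exposed than among the unexposed.

0.709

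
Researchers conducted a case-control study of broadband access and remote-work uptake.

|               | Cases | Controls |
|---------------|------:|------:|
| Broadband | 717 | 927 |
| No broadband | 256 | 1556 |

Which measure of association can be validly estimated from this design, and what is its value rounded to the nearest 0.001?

Cells: a = 717, b = 927, c = 256, d = 1556.
This is a case-control study: participants were sampled on outcome status, so risks in the source population cannot be estimated directly — relative risk is not valid here. The odds ratio is the appropriate measure.
OR = (a·d)/(b·c) = (717 × 1556) / (927 × 256) = 1115652 / 237312 = 4.70120

4.701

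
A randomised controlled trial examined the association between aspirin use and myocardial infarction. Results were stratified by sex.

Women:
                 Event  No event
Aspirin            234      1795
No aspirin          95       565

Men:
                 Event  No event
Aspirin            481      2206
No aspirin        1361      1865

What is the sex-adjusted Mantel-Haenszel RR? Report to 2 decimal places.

0.46

RR_MH = Σ(aᵢ·n₀ᵢ/nᵢ) / Σ(cᵢ·n₁ᵢ/nᵢ), with n₁ᵢ = aᵢ+bᵢ (exposed), n₀ᵢ = cᵢ+dᵢ (unexposed), nᵢ = n₁ᵢ+n₀ᵢ.
Stratum 1 (Women): n₁ = 2029, n₀ = 660, n = 2689; a·n₀/n = 234·660/2689 = 57.4340; c·n₁/n = 95·2029/2689 = 71.6828
Stratum 2 (Men): n₁ = 2687, n₀ = 3226, n = 5913; a·n₀/n = 481·3226/5913 = 262.4228; c·n₁/n = 1361·2687/5913 = 618.4690
RR_MH = (57.4340 + 262.4228) / (71.6828 + 618.4690) = 319.8568 / 690.1517 = 0.46346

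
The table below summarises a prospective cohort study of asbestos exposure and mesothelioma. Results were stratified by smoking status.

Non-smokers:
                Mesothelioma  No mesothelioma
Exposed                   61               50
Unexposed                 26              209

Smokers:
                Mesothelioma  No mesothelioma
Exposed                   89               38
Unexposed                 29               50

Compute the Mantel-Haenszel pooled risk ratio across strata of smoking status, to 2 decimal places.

RR_MH = Σ(aᵢ·n₀ᵢ/nᵢ) / Σ(cᵢ·n₁ᵢ/nᵢ), with n₁ᵢ = aᵢ+bᵢ (exposed), n₀ᵢ = cᵢ+dᵢ (unexposed), nᵢ = n₁ᵢ+n₀ᵢ.
Stratum 1 (Non-smokers): n₁ = 111, n₀ = 235, n = 346; a·n₀/n = 61·235/346 = 41.4306; c·n₁/n = 26·111/346 = 8.3410
Stratum 2 (Smokers): n₁ = 127, n₀ = 79, n = 206; a·n₀/n = 89·79/206 = 34.1311; c·n₁/n = 29·127/206 = 17.8786
RR_MH = (41.4306 + 34.1311) / (8.3410 + 17.8786) = 75.5617 / 26.2197 = 2.88187

2.88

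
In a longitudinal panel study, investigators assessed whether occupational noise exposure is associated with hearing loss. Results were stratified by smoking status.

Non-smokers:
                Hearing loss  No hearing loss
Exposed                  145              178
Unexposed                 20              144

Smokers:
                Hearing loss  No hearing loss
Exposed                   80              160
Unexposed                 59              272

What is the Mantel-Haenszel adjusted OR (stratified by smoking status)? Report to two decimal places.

OR_MH = Σ(aᵢdᵢ/nᵢ) / Σ(bᵢcᵢ/nᵢ), where nᵢ is the stratum total.
Stratum 1 (Non-smokers): n = 487; a·d/n = 145·144/487 = 42.8747; b·c/n = 178·20/487 = 7.3101
Stratum 2 (Smokers): n = 571; a·d/n = 80·272/571 = 38.1086; b·c/n = 160·59/571 = 16.5324
OR_MH = (42.8747 + 38.1086) / (7.3101 + 16.5324) = 80.9833 / 23.8425 = 3.39660

3.40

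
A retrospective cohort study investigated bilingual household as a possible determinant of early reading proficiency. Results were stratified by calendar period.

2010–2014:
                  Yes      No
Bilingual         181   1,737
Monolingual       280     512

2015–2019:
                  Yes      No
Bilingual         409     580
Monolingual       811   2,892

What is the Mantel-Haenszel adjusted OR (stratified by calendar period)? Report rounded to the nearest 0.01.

OR_MH = Σ(aᵢdᵢ/nᵢ) / Σ(bᵢcᵢ/nᵢ), where nᵢ is the stratum total.
Stratum 1 (2010–2014): n = 2710; a·d/n = 181·512/2710 = 34.1963; b·c/n = 1737·280/2710 = 179.4686
Stratum 2 (2015–2019): n = 4692; a·d/n = 409·2892/4692 = 252.0946; b·c/n = 580·811/4692 = 100.2515
OR_MH = (34.1963 + 252.0946) / (179.4686 + 100.2515) = 286.2909 / 279.7201 = 1.02349

1.02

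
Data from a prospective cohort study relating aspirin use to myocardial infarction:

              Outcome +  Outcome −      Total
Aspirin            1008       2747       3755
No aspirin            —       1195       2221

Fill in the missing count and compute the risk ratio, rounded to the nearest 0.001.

The missing cell is in the unexposed row: 2221 − 1195 = 1026.
So a = 1008, b = 2747, c = 1026, d = 1195.
RR = [a/(a+b)] / [c/(c+d)] = (1008/3755) / (1026/2221) = 0.26844/0.46195 = 0.58110

0.581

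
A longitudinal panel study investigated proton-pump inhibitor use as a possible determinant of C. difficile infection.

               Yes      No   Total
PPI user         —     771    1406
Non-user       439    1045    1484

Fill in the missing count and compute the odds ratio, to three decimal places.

1.961

The missing cell is in the exposed row: 1406 − 771 = 635.
So a = 635, b = 771, c = 439, d = 1045.
OR = (a·d)/(b·c) = (635 × 1045) / (771 × 439) = 663575 / 338469 = 1.96052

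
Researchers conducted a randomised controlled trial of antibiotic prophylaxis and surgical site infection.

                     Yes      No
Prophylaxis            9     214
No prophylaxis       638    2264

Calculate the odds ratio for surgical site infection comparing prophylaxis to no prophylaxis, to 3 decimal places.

Cells: a = 9, b = 214, c = 638, d = 2264.
OR = (a·d)/(b·c) = (9 × 2264) / (214 × 638) = 20376 / 136532 = 0.14924
Exposure is associated with lower odds of surgical site infection (OR = 0.15 < 1).

0.149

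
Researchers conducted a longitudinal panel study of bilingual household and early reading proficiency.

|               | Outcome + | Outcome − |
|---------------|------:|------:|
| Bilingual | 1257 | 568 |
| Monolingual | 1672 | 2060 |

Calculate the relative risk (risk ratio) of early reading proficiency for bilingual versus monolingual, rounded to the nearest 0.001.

Cells: a = 1257, b = 568, c = 1672, d = 2060.
Risk in exposed = 1257/1825 = 0.68877; risk in unexposed = 1672/3732 = 0.44802.
RR = 0.68877 / 0.44802 = 1.53737
The risk among the exposed is 1.54 times that among the unexposed.

1.537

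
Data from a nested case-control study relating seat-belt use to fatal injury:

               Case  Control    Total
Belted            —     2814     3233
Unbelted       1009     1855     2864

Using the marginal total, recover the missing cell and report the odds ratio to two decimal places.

The missing cell is in the exposed row: 3233 − 2814 = 419.
So a = 419, b = 2814, c = 1009, d = 1855.
OR = (a·d)/(b·c) = (419 × 1855) / (2814 × 1009) = 777245 / 2839326 = 0.27374

0.27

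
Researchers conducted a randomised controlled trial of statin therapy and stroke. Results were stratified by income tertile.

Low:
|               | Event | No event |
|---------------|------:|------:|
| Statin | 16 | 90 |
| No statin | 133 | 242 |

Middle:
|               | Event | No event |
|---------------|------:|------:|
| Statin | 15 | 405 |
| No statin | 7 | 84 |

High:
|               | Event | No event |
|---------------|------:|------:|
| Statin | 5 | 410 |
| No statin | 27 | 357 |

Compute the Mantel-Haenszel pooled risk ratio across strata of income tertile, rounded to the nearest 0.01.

RR_MH = Σ(aᵢ·n₀ᵢ/nᵢ) / Σ(cᵢ·n₁ᵢ/nᵢ), with n₁ᵢ = aᵢ+bᵢ (exposed), n₀ᵢ = cᵢ+dᵢ (unexposed), nᵢ = n₁ᵢ+n₀ᵢ.
Stratum 1 (Low): n₁ = 106, n₀ = 375, n = 481; a·n₀/n = 16·375/481 = 12.4740; c·n₁/n = 133·106/481 = 29.3098
Stratum 2 (Middle): n₁ = 420, n₀ = 91, n = 511; a·n₀/n = 15·91/511 = 2.6712; c·n₁/n = 7·420/511 = 5.7534
Stratum 3 (High): n₁ = 415, n₀ = 384, n = 799; a·n₀/n = 5·384/799 = 2.4030; c·n₁/n = 27·415/799 = 14.0238
RR_MH = (12.4740 + 2.6712 + 2.4030) / (29.3098 + 5.7534 + 14.0238) = 17.5482 / 49.0870 = 0.35749

0.36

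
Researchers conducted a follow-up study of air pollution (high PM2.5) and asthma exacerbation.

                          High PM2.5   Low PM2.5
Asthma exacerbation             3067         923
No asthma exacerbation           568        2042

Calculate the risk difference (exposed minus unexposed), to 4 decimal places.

0.5324

Reading the table with exposure as columns: a = 3067 (High PM2.5, case), b = 568 (High PM2.5, non-case), c = 923 (Low PM2.5, case), d = 2042.
Risk in exposed = 3067/3635 = 0.843741; risk in unexposed = 923/2965 = 0.311298.
Risk difference = 0.843741 − 0.311298 = 0.532443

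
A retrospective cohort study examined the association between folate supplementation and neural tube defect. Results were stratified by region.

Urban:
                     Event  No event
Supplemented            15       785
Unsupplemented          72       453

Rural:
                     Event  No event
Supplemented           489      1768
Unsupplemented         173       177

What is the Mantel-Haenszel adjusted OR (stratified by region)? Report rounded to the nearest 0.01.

0.24

OR_MH = Σ(aᵢdᵢ/nᵢ) / Σ(bᵢcᵢ/nᵢ), where nᵢ is the stratum total.
Stratum 1 (Urban): n = 1325; a·d/n = 15·453/1325 = 5.1283; b·c/n = 785·72/1325 = 42.6566
Stratum 2 (Rural): n = 2607; a·d/n = 489·177/2607 = 33.2002; b·c/n = 1768·173/2607 = 117.3241
OR_MH = (5.1283 + 33.2002) / (42.6566 + 117.3241) = 38.3285 / 159.9807 = 0.23958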